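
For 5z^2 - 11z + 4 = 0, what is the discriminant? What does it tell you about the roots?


D = b^2 - 4ac = (-11)^2 - 4(5)(4) = 121 - 80 = 41
Since D > 0: two distinct irrational roots


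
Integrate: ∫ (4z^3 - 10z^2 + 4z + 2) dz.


Reverse power rule on each term:
  ∫ 4z^3 dz = z^4
  ∫ -10z^2 dz = -(10/3)z^3
  ∫ 4z dz = 2z^2
  ∫ 2 dz = 2z
F(z) = z^4 - (10/3)z^3 + 2z^2 + 2z + C


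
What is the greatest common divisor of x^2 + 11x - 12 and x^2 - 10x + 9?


Factor each:
  x^2 + 11x - 12 = (x - 1)(x + 12)
  x^2 - 10x + 9 = (x - 1)(x - 9)
Common monic factor: x - 1


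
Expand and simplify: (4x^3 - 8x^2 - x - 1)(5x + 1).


Distribute each term of the first polynomial:
  (4x^3)(5x + 1) = 20x^4 + 4x^3
  (-8x^2)(5x + 1) = -40x^3 - 8x^2
  (-x)(5x + 1) = -5x^2 - x
  (-1)(5x + 1) = -5x - 1
Sum: 20x^4 - 36x^3 - 13x^2 - 6x - 1


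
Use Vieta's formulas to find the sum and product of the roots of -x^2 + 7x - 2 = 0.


For ax^2+bx+c=0: sum = -b/a, product = c/a.
a=-1, b=7, c=-2
Sum = -(7)/-1 = 7
Product = (-2)/-1 = 2


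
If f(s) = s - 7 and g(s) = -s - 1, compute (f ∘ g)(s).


Substitute g(s) into f:
f(g(s)) = 1*(-s - 1) + (-7)
Expand and combine: -s - 8


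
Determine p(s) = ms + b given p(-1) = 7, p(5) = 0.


p(s) = ms + b. Using p(-1)=7, p(5)=0:
m = (7)/(-1 - 5) = 7/-6 = -7/6
b = 7 - m*(-1) = 7 - 7/6 = 35/6
p(s) = -(7/6)s + (35/6)


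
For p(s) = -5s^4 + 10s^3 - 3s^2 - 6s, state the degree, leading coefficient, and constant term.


Highest power of s is 4, with coefficient -5. Constant term is 0.
Degree = 4, leading coefficient = -5, constant term = 0


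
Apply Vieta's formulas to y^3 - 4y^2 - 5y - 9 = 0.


Monic cubic y^3+by^2+cy+d=0: sum=-b, pairwise sum=c, product=-d.
b=-4, c=-5, d=-9
r1+r2+r3 = 4
r1r2+r1r3+r2r3 = -5
r1r2r3 = 9


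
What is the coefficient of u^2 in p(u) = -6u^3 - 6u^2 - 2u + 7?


Read off the coefficient of u^2: -6


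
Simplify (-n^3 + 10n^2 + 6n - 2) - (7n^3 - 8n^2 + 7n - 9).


Distribute the minus sign:
  (-n^3 + 10n^2 + 6n - 2)
- (7n^3 - 8n^2 + 7n - 9)
Negate second polynomial: -7n^3 + 8n^2 - 7n + 9
Add: -8n^3 + 18n^2 - n + 7


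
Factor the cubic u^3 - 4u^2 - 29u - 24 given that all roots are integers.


Try integer roots (divisors of -24). u=-3: p(-3)=0.
Divide out (u + 3): quotient is u^2 - 7u - 8.
Factor the quadratic: (u + 1)(u - 8)
Result: (u + 3)(u + 1)(u - 8)


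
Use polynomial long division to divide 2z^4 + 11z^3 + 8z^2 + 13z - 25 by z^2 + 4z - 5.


(2z^4 + 11z^3 + 8z^2 + 13z - 25) / (z^2 + 4z - 5)
Step 1: 2z^2 * (z^2 + 4z - 5) = 2z^4 + 8z^3 - 10z^2; subtract.
Step 2: 3z * (z^2 + 4z - 5) = 3z^3 + 12z^2 - 15z; subtract.
Step 3: 6 * (z^2 + 4z - 5) = 6z^2 + 24z - 30; subtract.
Quotient: 2z^2 + 3z + 6, Remainder: 4z + 5


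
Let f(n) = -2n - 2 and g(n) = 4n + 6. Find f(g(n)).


Substitute g(n) into f:
f(g(n)) = -2*(4n + 6) + (-2)
Expand and combine: -8n - 14


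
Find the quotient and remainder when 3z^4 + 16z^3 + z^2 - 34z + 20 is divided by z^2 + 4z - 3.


(3z^4 + 16z^3 + z^2 - 34z + 20) / (z^2 + 4z - 3)
Step 1: 3z^2 * (z^2 + 4z - 3) = 3z^4 + 12z^3 - 9z^2; subtract.
Step 2: 4z * (z^2 + 4z - 3) = 4z^3 + 16z^2 - 12z; subtract.
Step 3: -6 * (z^2 + 4z - 3) = -6z^2 - 24z + 18; subtract.
Quotient: 3z^2 + 4z - 6, Remainder: 2z + 2


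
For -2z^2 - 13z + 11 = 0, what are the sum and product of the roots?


For az^2+bz+c=0: sum = -b/a, product = c/a.
a=-2, b=-13, c=11
Sum = -(-13)/-2 = -13/2
Product = (11)/-2 = -11/2


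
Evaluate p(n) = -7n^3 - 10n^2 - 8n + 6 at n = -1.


Using direct substitution:
  -7 * (-1)^3 = 7
  -10 * (-1)^2 = -10
  -8 * (-1)^1 = 8
  constant: 6
Sum = 7 - 10 + 8 + 6 = 11


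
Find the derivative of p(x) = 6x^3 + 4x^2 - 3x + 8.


Apply the power rule term by term:
  d/dx(6x^3) = 18x^2
  d/dx(4x^2) = 8x
  d/dx(-3x) = -3
  d/dx(8) = 0
p'(x) = 18x^2 + 8x - 3


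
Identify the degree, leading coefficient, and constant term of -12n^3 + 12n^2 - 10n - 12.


Highest power of n is 3, with coefficient -12. Constant term is -12.
Degree = 3, leading coefficient = -12, constant term = -12


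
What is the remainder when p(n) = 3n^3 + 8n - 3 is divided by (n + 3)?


By the Remainder Theorem, the remainder equals p(-3):
  3*(-3)^3 = -81
  0*(-3)^2 = 0
  8*(-3)^1 = -24
  constant: -3
Sum: -81 + 0 - 24 - 3 = -108


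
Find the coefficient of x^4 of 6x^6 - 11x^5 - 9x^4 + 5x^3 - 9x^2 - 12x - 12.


Read off the coefficient of x^4: -9


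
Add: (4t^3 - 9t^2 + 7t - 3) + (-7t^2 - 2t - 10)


Align terms by degree and add:
  4t^3 - 9t^2 + 7t - 3
  -7t^2 - 2t - 10
= 4t^3 - 16t^2 + 5t - 13


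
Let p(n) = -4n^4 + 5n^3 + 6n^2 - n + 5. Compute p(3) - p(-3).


p(3) = -133
p(-3) = -397
p(3) - p(-3) = -133 + 397 = 264


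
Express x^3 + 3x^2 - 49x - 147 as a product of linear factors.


Try integer roots (divisors of -147). x=7: p(7)=0.
Divide out (x - 7): quotient is x^2 + 10x + 21.
Factor the quadratic: (x + 7)(x + 3)
Result: (x - 7)(x + 7)(x + 3)


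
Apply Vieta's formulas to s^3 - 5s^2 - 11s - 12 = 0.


Monic cubic s^3+bs^2+cs+d=0: sum=-b, pairwise sum=c, product=-d.
b=-5, c=-11, d=-12
r1+r2+r3 = 5
r1r2+r1r3+r2r3 = -11
r1r2r3 = 12


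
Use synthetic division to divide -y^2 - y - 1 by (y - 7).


Synthetic division with c = 7. Coefficients: -1, -1, -1
Bring down -1.
  -1 * 7 = -7; -7 - 1 = -8
  -8 * 7 = -56; -56 - 1 = -57
Quotient: -y - 8, Remainder: -57


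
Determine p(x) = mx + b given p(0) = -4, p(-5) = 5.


p(x) = mx + b. Using p(0)=-4, p(-5)=5:
m = (-4 - 5)/(0 + 5) = -9/5 = -9/5
b = -4 - m*(0) = -4 = -4
p(x) = -(9/5)x - 4


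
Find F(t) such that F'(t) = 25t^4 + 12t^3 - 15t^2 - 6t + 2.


Reverse power rule on each term:
  ∫ 25t^4 dt = 5t^5
  ∫ 12t^3 dt = 3t^4
  ∫ -15t^2 dt = -5t^3
  ∫ -6t dt = -3t^2
  ∫ 2 dt = 2t
F(t) = 5t^5 + 3t^4 - 5t^3 - 3t^2 + 2t + C


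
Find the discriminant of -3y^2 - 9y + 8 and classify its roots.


D = b^2 - 4ac = (-9)^2 - 4(-3)(8) = 81 + 96 = 177
Since D > 0: two distinct irrational roots


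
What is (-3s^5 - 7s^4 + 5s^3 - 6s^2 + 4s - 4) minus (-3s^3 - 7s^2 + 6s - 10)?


Distribute the minus sign:
  (-3s^5 - 7s^4 + 5s^3 - 6s^2 + 4s - 4)
- (-3s^3 - 7s^2 + 6s - 10)
Negate second polynomial: 3s^3 + 7s^2 - 6s + 10
Add: -3s^5 - 7s^4 + 8s^3 + s^2 - 2s + 6


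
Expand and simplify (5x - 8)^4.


Expand (5x - 8)^4 by repeated multiplication:
  (5x - 8)^2 = 25x^2 - 80x + 64
  (5x - 8)^3 = 125x^3 - 600x^2 + 960x - 512
= 625x^4 - 4000x^3 + 9600x^2 - 10240x + 4096


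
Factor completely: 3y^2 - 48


Roots satisfy r1 + r2 = -b/a = 0 and r1*r2 = c/a = -16.
So r1 = -4, r2 = 4.
3y^2 - 48 = 3(y - r1)(y - r2) = 3(y + 4)(y - 4)


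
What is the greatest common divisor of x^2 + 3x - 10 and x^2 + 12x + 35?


Factor each:
  x^2 + 3x - 10 = (x + 5)(x - 2)
  x^2 + 12x + 35 = (x + 5)(x + 7)
Common monic factor: x + 5


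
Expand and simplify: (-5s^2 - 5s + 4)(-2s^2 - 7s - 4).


Distribute each term of the first polynomial:
  (-5s^2)(-2s^2 - 7s - 4) = 10s^4 + 35s^3 + 20s^2
  (-5s)(-2s^2 - 7s - 4) = 10s^3 + 35s^2 + 20s
  (4)(-2s^2 - 7s - 4) = -8s^2 - 28s - 16
Sum: 10s^4 + 45s^3 + 47s^2 - 8s - 16


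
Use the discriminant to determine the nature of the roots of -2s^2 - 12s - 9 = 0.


D = b^2 - 4ac = (-12)^2 - 4(-2)(-9) = 144 - 72 = 72
Since D > 0: two distinct irrational roots


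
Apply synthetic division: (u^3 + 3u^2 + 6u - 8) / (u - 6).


Synthetic division with c = 6. Coefficients: 1, 3, 6, -8
Bring down 1.
  1 * 6 = 6; 6 + 3 = 9
  9 * 6 = 54; 54 + 6 = 60
  60 * 6 = 360; 360 - 8 = 352
Quotient: u^2 + 9u + 60, Remainder: 352


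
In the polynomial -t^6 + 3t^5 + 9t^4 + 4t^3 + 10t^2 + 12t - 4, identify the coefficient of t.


Read off the coefficient of t: 12


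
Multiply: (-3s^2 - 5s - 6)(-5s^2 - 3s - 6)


Distribute each term of the first polynomial:
  (-3s^2)(-5s^2 - 3s - 6) = 15s^4 + 9s^3 + 18s^2
  (-5s)(-5s^2 - 3s - 6) = 25s^3 + 15s^2 + 30s
  (-6)(-5s^2 - 3s - 6) = 30s^2 + 18s + 36
Sum: 15s^4 + 34s^3 + 63s^2 + 48s + 36


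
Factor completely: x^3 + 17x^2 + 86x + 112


Try integer roots (divisors of 112). x=-8: p(-8)=0.
Divide out (x + 8): quotient is x^2 + 9x + 14.
Factor the quadratic: (x + 7)(x + 2)
Result: (x + 8)(x + 7)(x + 2)


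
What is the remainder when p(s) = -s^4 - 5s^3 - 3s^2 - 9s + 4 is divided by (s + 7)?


By the Remainder Theorem, the remainder equals p(-7):
  -1*(-7)^4 = -2401
  -5*(-7)^3 = 1715
  -3*(-7)^2 = -147
  -9*(-7)^1 = 63
  constant: 4
Sum: -2401 + 1715 - 147 + 63 + 4 = -766


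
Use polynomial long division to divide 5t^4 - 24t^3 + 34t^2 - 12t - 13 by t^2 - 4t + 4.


(5t^4 - 24t^3 + 34t^2 - 12t - 13) / (t^2 - 4t + 4)
Step 1: 5t^2 * (t^2 - 4t + 4) = 5t^4 - 20t^3 + 20t^2; subtract.
Step 2: -4t * (t^2 - 4t + 4) = -4t^3 + 16t^2 - 16t; subtract.
Step 3: -2 * (t^2 - 4t + 4) = -2t^2 + 8t - 8; subtract.
Quotient: 5t^2 - 4t - 2, Remainder: -4t - 5


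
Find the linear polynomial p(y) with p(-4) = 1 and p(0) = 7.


p(y) = my + b. Using p(-4)=1, p(0)=7:
m = (1 - 7)/(-4) = -6/-4 = 3/2
b = 1 - m*(-4) = 1 + 6 = 7
p(y) = (3/2)y + 7


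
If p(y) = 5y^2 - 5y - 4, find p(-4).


Using direct substitution:
  5 * (-4)^2 = 80
  -5 * (-4)^1 = 20
  constant: -4
Sum = 80 + 20 - 4 = 96


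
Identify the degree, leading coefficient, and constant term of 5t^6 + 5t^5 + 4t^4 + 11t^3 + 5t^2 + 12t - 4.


Highest power of t is 6, with coefficient 5. Constant term is -4.
Degree = 6, leading coefficient = 5, constant term = -4


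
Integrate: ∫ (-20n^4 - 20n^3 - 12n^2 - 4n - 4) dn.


Reverse power rule on each term:
  ∫ -20n^4 dn = -4n^5
  ∫ -20n^3 dn = -5n^4
  ∫ -12n^2 dn = -4n^3
  ∫ -4n dn = -2n^2
  ∫ -4 dn = -4n
F(n) = -4n^5 - 5n^4 - 4n^3 - 2n^2 - 4n + C


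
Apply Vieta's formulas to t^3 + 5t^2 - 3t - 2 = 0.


Monic cubic t^3+bt^2+ct+d=0: sum=-b, pairwise sum=c, product=-d.
b=5, c=-3, d=-2
r1+r2+r3 = -5
r1r2+r1r3+r2r3 = -3
r1r2r3 = 2


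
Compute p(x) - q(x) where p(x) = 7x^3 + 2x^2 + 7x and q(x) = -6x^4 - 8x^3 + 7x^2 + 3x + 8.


Distribute the minus sign:
  (7x^3 + 2x^2 + 7x)
- (-6x^4 - 8x^3 + 7x^2 + 3x + 8)
Negate second polynomial: 6x^4 + 8x^3 - 7x^2 - 3x - 8
Add: 6x^4 + 15x^3 - 5x^2 + 4x - 8


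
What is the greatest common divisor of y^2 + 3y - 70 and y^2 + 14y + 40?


Factor each:
  y^2 + 3y - 70 = (y + 10)(y - 7)
  y^2 + 14y + 40 = (y + 10)(y + 4)
Common monic factor: y + 10


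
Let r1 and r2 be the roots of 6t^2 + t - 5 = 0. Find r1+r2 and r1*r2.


For at^2+bt+c=0: sum = -b/a, product = c/a.
a=6, b=1, c=-5
Sum = -(1)/6 = -1/6
Product = (-5)/6 = -5/6


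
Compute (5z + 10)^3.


Expand (5z + 10)^3 by repeated multiplication:
  (5z + 10)^2 = 25z^2 + 100z + 100
= 125z^3 + 750z^2 + 1500z + 1000


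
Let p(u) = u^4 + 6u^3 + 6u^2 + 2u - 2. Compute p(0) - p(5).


p(0) = -2
p(5) = 1533
p(0) - p(5) = -2 - 1533 = -1535


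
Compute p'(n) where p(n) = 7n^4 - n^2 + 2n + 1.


Apply the power rule term by term:
  d/dn(7n^4) = 28n^3
  d/dn(-n^2) = -2n
  d/dn(2n) = 2
  d/dn(1) = 0
p'(n) = 28n^3 - 2n + 2


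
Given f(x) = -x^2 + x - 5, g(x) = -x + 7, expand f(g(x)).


Substitute g(x) into f:
f(g(x)) = -1*(-x + 7)^2 + 1*(-x + 7) + (-5)
(-x + 7)^2 = x^2 - 14x + 49
Expand and combine: -x^2 + 13x - 47


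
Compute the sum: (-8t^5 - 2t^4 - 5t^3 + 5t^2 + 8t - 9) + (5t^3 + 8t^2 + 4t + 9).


Align terms by degree and add:
  -8t^5 - 2t^4 - 5t^3 + 5t^2 + 8t - 9
+ 5t^3 + 8t^2 + 4t + 9
= -8t^5 - 2t^4 + 13t^2 + 12t


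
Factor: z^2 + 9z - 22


Roots satisfy r1 + r2 = -b/a = -9 and r1*r2 = c/a = -22.
So r1 = -11, r2 = 2.
z^2 + 9z - 22 = (z - r1)(z - r2) = (z + 11)(z - 2)


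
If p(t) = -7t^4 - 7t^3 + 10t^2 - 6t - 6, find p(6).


Using direct substitution:
  -7 * (6)^4 = -9072
  -7 * (6)^3 = -1512
  10 * (6)^2 = 360
  -6 * (6)^1 = -36
  constant: -6
Sum = -9072 - 1512 + 360 - 36 - 6 = -10266


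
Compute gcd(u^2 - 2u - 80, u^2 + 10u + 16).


Factor each:
  u^2 - 2u - 80 = (u + 8)(u - 10)
  u^2 + 10u + 16 = (u + 8)(u + 2)
Common monic factor: u + 8


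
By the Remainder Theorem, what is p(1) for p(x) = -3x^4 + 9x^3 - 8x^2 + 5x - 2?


By the Remainder Theorem, the remainder equals p(1):
  -3*(1)^4 = -3
  9*(1)^3 = 9
  -8*(1)^2 = -8
  5*(1)^1 = 5
  constant: -2
Sum: -3 + 9 - 8 + 5 - 2 = 1


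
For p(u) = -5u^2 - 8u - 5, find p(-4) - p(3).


p(-4) = -53
p(3) = -74
p(-4) - p(3) = -53 + 74 = 21


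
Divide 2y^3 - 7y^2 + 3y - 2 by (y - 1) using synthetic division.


Synthetic division with c = 1. Coefficients: 2, -7, 3, -2
Bring down 2.
  2 * 1 = 2; 2 - 7 = -5
  -5 * 1 = -5; -5 + 3 = -2
  -2 * 1 = -2; -2 - 2 = -4
Quotient: 2y^2 - 5y - 2, Remainder: -4


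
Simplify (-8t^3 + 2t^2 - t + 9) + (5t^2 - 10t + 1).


Align terms by degree and add:
  -8t^3 + 2t^2 - t + 9
+ 5t^2 - 10t + 1
= -8t^3 + 7t^2 - 11t + 10


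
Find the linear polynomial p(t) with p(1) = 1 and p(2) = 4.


p(t) = mt + b. Using p(1)=1, p(2)=4:
m = (1 - 4)/(1 - 2) = -3/-1 = 3
b = 1 - m*(1) = 1 - 3 = -2
p(t) = 3t - 2


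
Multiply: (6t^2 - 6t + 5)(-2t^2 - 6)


Distribute each term of the first polynomial:
  (6t^2)(-2t^2 - 6) = -12t^4 - 36t^2
  (-6t)(-2t^2 - 6) = 12t^3 + 36t
  (5)(-2t^2 - 6) = -10t^2 - 30
Sum: -12t^4 + 12t^3 - 46t^2 + 36t - 30


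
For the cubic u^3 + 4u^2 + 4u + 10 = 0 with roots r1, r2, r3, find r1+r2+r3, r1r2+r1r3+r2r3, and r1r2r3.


Monic cubic u^3+bu^2+cu+d=0: sum=-b, pairwise sum=c, product=-d.
b=4, c=4, d=10
r1+r2+r3 = -4
r1r2+r1r3+r2r3 = 4
r1r2r3 = -10


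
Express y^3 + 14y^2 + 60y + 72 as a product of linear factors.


Try integer roots (divisors of 72). y=-2: p(-2)=0.
Divide out (y + 2): quotient is y^2 + 12y + 36.
Factor the quadratic: (y + 6)(y + 6)
Result: (y + 2)(y + 6)(y + 6)


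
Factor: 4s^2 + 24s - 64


Roots satisfy r1 + r2 = -b/a = -6 and r1*r2 = c/a = -16.
So r1 = -8, r2 = 2.
4s^2 + 24s - 64 = 4(s - r1)(s - r2) = 4(s + 8)(s - 2)


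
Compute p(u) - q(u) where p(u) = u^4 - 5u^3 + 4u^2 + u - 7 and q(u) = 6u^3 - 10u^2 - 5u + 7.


Distribute the minus sign:
  (u^4 - 5u^3 + 4u^2 + u - 7)
- (6u^3 - 10u^2 - 5u + 7)
Negate second polynomial: -6u^3 + 10u^2 + 5u - 7
Add: u^4 - 11u^3 + 14u^2 + 6u - 14


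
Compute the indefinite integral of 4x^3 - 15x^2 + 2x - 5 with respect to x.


Reverse power rule on each term:
  ∫ 4x^3 dx = x^4
  ∫ -15x^2 dx = -5x^3
  ∫ 2x dx = x^2
  ∫ -5 dx = -5x
F(x) = x^4 - 5x^3 + x^2 - 5x + C


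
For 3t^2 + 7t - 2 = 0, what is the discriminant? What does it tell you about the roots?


D = b^2 - 4ac = (7)^2 - 4(3)(-2) = 49 + 24 = 73
Since D > 0: two distinct irrational roots


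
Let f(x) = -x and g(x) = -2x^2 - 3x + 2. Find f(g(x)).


Substitute g(x) into f:
f(g(x)) = -1*(-2x^2 - 3x + 2)
Expand and combine: 2x^2 + 3x - 2


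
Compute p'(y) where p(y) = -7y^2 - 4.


Apply the power rule term by term:
  d/dy(-7y^2) = -14y
  d/dy(-4) = 0
p'(y) = -14y


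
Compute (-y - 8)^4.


Expand (-y - 8)^4 by repeated multiplication:
  (-y - 8)^2 = y^2 + 16y + 64
  (-y - 8)^3 = -y^3 - 24y^2 - 192y - 512
= y^4 + 32y^3 + 384y^2 + 2048y + 4096


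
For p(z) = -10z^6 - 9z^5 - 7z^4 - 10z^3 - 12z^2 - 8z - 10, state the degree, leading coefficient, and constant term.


Highest power of z is 6, with coefficient -10. Constant term is -10.
Degree = 6, leading coefficient = -10, constant term = -10


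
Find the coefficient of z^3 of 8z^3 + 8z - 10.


Read off the coefficient of z^3: 8


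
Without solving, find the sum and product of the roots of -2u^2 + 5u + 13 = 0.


For au^2+bu+c=0: sum = -b/a, product = c/a.
a=-2, b=5, c=13
Sum = -(5)/-2 = 5/2
Product = (13)/-2 = -13/2


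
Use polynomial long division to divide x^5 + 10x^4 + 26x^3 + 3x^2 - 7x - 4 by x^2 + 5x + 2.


(x^5 + 10x^4 + 26x^3 + 3x^2 - 7x - 4) / (x^2 + 5x + 2)
Step 1: x^3 * (x^2 + 5x + 2) = x^5 + 5x^4 + 2x^3; subtract.
Step 2: 5x^2 * (x^2 + 5x + 2) = 5x^4 + 25x^3 + 10x^2; subtract.
Step 3: -x * (x^2 + 5x + 2) = -x^3 - 5x^2 - 2x; subtract.
Step 4: -2 * (x^2 + 5x + 2) = -2x^2 - 10x - 4; subtract.
Quotient: x^3 + 5x^2 - x - 2, Remainder: 5x


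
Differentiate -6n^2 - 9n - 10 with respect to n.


Apply the power rule term by term:
  d/dn(-6n^2) = -12n
  d/dn(-9n) = -9
  d/dn(-10) = 0
p'(n) = -12n - 9


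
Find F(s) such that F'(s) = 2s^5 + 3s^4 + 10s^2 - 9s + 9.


Reverse power rule on each term:
  ∫ 2s^5 ds = (1/3)s^6
  ∫ 3s^4 ds = (3/5)s^5
  ∫ 10s^2 ds = (10/3)s^3
  ∫ -9s ds = -(9/2)s^2
  ∫ 9 ds = 9s
F(s) = (1/3)s^6 + (3/5)s^5 + (10/3)s^3 - (9/2)s^2 + 9s + C


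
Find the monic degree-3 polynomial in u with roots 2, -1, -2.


p(u) = (u - 2)(u + 1)(u + 2)
Expand: u^3 + u^2 - 4u - 4


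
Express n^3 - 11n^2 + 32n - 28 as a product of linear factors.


Try integer roots (divisors of -28). n=2: p(2)=0.
Divide out (n - 2): quotient is n^2 - 9n + 14.
Factor the quadratic: (n - 7)(n - 2)
Result: (n - 2)(n - 7)(n - 2)


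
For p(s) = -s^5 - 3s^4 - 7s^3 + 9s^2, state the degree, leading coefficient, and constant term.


Highest power of s is 5, with coefficient -1. Constant term is 0.
Degree = 5, leading coefficient = -1, constant term = 0


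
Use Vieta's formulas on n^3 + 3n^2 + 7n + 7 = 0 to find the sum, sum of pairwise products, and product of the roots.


Monic cubic n^3+bn^2+cn+d=0: sum=-b, pairwise sum=c, product=-d.
b=3, c=7, d=7
r1+r2+r3 = -3
r1r2+r1r3+r2r3 = 7
r1r2r3 = -7


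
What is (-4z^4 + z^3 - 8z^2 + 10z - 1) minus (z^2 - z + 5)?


Distribute the minus sign:
  (-4z^4 + z^3 - 8z^2 + 10z - 1)
- (z^2 - z + 5)
Negate second polynomial: -z^2 + z - 5
Add: -4z^4 + z^3 - 9z^2 + 11z - 6


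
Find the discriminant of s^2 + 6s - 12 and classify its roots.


D = b^2 - 4ac = (6)^2 - 4(1)(-12) = 36 + 48 = 84
Since D > 0: two distinct irrational roots


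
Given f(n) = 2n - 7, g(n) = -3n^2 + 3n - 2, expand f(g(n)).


Substitute g(n) into f:
f(g(n)) = 2*(-3n^2 + 3n - 2) + (-7)
Expand and combine: -6n^2 + 6n - 11


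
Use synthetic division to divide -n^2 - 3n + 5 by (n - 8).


Synthetic division with c = 8. Coefficients: -1, -3, 5
Bring down -1.
  -1 * 8 = -8; -8 - 3 = -11
  -11 * 8 = -88; -88 + 5 = -83
Quotient: -n - 11, Remainder: -83


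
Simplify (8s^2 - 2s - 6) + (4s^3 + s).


Align terms by degree and add:
  8s^2 - 2s - 6
+ 4s^3 + s
= 4s^3 + 8s^2 - s - 6


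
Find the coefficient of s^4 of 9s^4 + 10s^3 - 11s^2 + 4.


Read off the coefficient of s^4: 9


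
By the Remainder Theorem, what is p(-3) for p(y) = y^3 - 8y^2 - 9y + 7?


By the Remainder Theorem, the remainder equals p(-3):
  1*(-3)^3 = -27
  -8*(-3)^2 = -72
  -9*(-3)^1 = 27
  constant: 7
Sum: -27 - 72 + 27 + 7 = -65


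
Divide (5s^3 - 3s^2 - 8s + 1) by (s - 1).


(5s^3 - 3s^2 - 8s + 1) / (s - 1)
Step 1: 5s^2 * (s - 1) = 5s^3 - 5s^2; subtract.
Step 2: 2s * (s - 1) = 2s^2 - 2s; subtract.
Step 3: -6 * (s - 1) = -6s + 6; subtract.
Quotient: 5s^2 + 2s - 6, Remainder: -5


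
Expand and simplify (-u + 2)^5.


Expand (-u + 2)^5 by repeated multiplication:
  (-u + 2)^2 = u^2 - 4u + 4
  (-u + 2)^3 = -u^3 + 6u^2 - 12u + 8
  (-u + 2)^4 = u^4 - 8u^3 + 24u^2 - 32u + 16
= -u^5 + 10u^4 - 40u^3 + 80u^2 - 80u + 32


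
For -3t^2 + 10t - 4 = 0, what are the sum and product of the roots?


For at^2+bt+c=0: sum = -b/a, product = c/a.
a=-3, b=10, c=-4
Sum = -(10)/-3 = 10/3
Product = (-4)/-3 = 4/3


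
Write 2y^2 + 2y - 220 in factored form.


Roots satisfy r1 + r2 = -b/a = -1 and r1*r2 = c/a = -110.
So r1 = 10, r2 = -11.
2y^2 + 2y - 220 = 2(y - r1)(y - r2) = 2(y - 10)(y + 11)


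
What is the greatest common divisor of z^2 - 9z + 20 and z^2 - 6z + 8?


Factor each:
  z^2 - 9z + 20 = (z - 4)(z - 5)
  z^2 - 6z + 8 = (z - 4)(z - 2)
Common monic factor: z - 4


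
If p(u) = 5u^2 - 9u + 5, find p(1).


Using direct substitution:
  5 * (1)^2 = 5
  -9 * (1)^1 = -9
  constant: 5
Sum = 5 - 9 + 5 = 1


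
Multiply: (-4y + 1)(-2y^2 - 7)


Distribute each term of the first polynomial:
  (-4y)(-2y^2 - 7) = 8y^3 + 28y
  (1)(-2y^2 - 7) = -2y^2 - 7
Sum: 8y^3 - 2y^2 + 28y - 7


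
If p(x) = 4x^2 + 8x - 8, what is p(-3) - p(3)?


p(-3) = 4
p(3) = 52
p(-3) - p(3) = 4 - 52 = -48


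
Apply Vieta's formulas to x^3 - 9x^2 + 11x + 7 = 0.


Monic cubic x^3+bx^2+cx+d=0: sum=-b, pairwise sum=c, product=-d.
b=-9, c=11, d=7
r1+r2+r3 = 9
r1r2+r1r3+r2r3 = 11
r1r2r3 = -7


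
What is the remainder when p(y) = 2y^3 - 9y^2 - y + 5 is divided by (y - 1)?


By the Remainder Theorem, the remainder equals p(1):
  2*(1)^3 = 2
  -9*(1)^2 = -9
  -1*(1)^1 = -1
  constant: 5
Sum: 2 - 9 - 1 + 5 = -3


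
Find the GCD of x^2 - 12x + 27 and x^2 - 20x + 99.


Factor each:
  x^2 - 12x + 27 = (x - 9)(x - 3)
  x^2 - 20x + 99 = (x - 9)(x - 11)
Common monic factor: x - 9


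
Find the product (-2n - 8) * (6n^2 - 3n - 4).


Distribute each term of the first polynomial:
  (-2n)(6n^2 - 3n - 4) = -12n^3 + 6n^2 + 8n
  (-8)(6n^2 - 3n - 4) = -48n^2 + 24n + 32
Sum: -12n^3 - 42n^2 + 32n + 32


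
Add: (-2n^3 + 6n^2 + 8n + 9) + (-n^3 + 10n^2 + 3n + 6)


Align terms by degree and add:
  -2n^3 + 6n^2 + 8n + 9
  -n^3 + 10n^2 + 3n + 6
= -3n^3 + 16n^2 + 11n + 15


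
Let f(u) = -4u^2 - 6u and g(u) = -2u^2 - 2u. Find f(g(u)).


Substitute g(u) into f:
f(g(u)) = -4*(-2u^2 - 2u)^2 + (-6)*(-2u^2 - 2u)
(-2u^2 - 2u)^2 = 4u^4 + 8u^3 + 4u^2
Expand and combine: -16u^4 - 32u^3 - 4u^2 + 12u


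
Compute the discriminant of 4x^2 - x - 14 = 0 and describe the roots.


D = b^2 - 4ac = (-1)^2 - 4(4)(-14) = 1 + 224 = 225
Since D > 0: two distinct rational roots


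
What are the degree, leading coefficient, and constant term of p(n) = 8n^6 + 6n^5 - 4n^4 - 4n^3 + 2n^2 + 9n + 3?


Highest power of n is 6, with coefficient 8. Constant term is 3.
Degree = 6, leading coefficient = 8, constant term = 3


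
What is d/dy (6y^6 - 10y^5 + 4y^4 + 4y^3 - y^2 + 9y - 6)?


Apply the power rule term by term:
  d/dy(6y^6) = 36y^5
  d/dy(-10y^5) = -50y^4
  d/dy(4y^4) = 16y^3
  d/dy(4y^3) = 12y^2
  d/dy(-y^2) = -2y
  d/dy(9y) = 9
  d/dy(-6) = 0
p'(y) = 36y^5 - 50y^4 + 16y^3 + 12y^2 - 2y + 9


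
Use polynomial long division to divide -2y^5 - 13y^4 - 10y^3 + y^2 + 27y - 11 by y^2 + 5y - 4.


(-2y^5 - 13y^4 - 10y^3 + y^2 + 27y - 11) / (y^2 + 5y - 4)
Step 1: -2y^3 * (y^2 + 5y - 4) = -2y^5 - 10y^4 + 8y^3; subtract.
Step 2: -3y^2 * (y^2 + 5y - 4) = -3y^4 - 15y^3 + 12y^2; subtract.
Step 3: -3y * (y^2 + 5y - 4) = -3y^3 - 15y^2 + 12y; subtract.
Step 4: 4 * (y^2 + 5y - 4) = 4y^2 + 20y - 16; subtract.
Quotient: -2y^3 - 3y^2 - 3y + 4, Remainder: -5y + 5


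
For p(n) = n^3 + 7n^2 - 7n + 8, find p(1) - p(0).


p(1) = 9
p(0) = 8
p(1) - p(0) = 9 - 8 = 1


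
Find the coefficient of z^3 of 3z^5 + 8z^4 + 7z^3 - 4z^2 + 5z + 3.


Read off the coefficient of z^3: 7


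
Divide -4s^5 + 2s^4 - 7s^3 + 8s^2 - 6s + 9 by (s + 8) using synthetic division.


Synthetic division with c = -8. Coefficients: -4, 2, -7, 8, -6, 9
Bring down -4.
  -4 * -8 = 32; 32 + 2 = 34
  34 * -8 = -272; -272 - 7 = -279
  -279 * -8 = 2232; 2232 + 8 = 2240
  2240 * -8 = -17920; -17920 - 6 = -17926
  -17926 * -8 = 143408; 143408 + 9 = 143417
Quotient: -4s^4 + 34s^3 - 279s^2 + 2240s - 17926, Remainder: 143417


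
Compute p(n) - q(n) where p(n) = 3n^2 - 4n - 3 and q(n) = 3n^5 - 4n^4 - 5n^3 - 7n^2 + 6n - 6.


Distribute the minus sign:
  (3n^2 - 4n - 3)
- (3n^5 - 4n^4 - 5n^3 - 7n^2 + 6n - 6)
Negate second polynomial: -3n^5 + 4n^4 + 5n^3 + 7n^2 - 6n + 6
Add: -3n^5 + 4n^4 + 5n^3 + 10n^2 - 10n + 3


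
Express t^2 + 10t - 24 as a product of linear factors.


Roots satisfy r1 + r2 = -b/a = -10 and r1*r2 = c/a = -24.
So r1 = -12, r2 = 2.
t^2 + 10t - 24 = (t - r1)(t - r2) = (t + 12)(t - 2)


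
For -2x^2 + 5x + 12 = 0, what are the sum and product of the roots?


For ax^2+bx+c=0: sum = -b/a, product = c/a.
a=-2, b=5, c=12
Sum = -(5)/-2 = 5/2
Product = (12)/-2 = -6


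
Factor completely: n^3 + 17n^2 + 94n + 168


Try integer roots (divisors of 168). n=-7: p(-7)=0.
Divide out (n + 7): quotient is n^2 + 10n + 24.
Factor the quadratic: (n + 6)(n + 4)
Result: (n + 7)(n + 6)(n + 4)


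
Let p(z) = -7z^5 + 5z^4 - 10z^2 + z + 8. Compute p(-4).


Using direct substitution:
  -7 * (-4)^5 = 7168
  5 * (-4)^4 = 1280
  0 * (-4)^3 = 0
  -10 * (-4)^2 = -160
  1 * (-4)^1 = -4
  constant: 8
Sum = 7168 + 1280 + 0 - 160 - 4 + 8 = 8292


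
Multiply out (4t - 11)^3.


Expand (4t - 11)^3 by repeated multiplication:
  (4t - 11)^2 = 16t^2 - 88t + 121
= 64t^3 - 528t^2 + 1452t - 1331


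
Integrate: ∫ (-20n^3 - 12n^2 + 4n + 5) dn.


Reverse power rule on each term:
  ∫ -20n^3 dn = -5n^4
  ∫ -12n^2 dn = -4n^3
  ∫ 4n dn = 2n^2
  ∫ 5 dn = 5n
F(n) = -5n^4 - 4n^3 + 2n^2 + 5n + C


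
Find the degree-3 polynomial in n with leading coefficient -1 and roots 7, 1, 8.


p(n) = -(n - 7)(n - 1)(n - 8)
Expand: -n^3 + 16n^2 - 71n + 56


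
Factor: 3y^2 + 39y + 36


Roots satisfy r1 + r2 = -b/a = -13 and r1*r2 = c/a = 12.
So r1 = -12, r2 = -1.
3y^2 + 39y + 36 = 3(y - r1)(y - r2) = 3(y + 12)(y + 1)


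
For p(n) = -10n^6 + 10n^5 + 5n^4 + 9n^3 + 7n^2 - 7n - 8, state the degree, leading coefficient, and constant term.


Highest power of n is 6, with coefficient -10. Constant term is -8.
Degree = 6, leading coefficient = -10, constant term = -8


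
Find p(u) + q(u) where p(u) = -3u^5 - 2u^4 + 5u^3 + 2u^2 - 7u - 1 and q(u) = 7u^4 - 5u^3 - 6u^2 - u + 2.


Align terms by degree and add:
  -3u^5 - 2u^4 + 5u^3 + 2u^2 - 7u - 1
+ 7u^4 - 5u^3 - 6u^2 - u + 2
= -3u^5 + 5u^4 - 4u^2 - 8u + 1


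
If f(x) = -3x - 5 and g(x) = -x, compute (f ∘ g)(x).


Substitute g(x) into f:
f(g(x)) = -3*(-x) + (-5)
Expand and combine: 3x - 5


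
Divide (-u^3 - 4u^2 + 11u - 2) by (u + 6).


(-u^3 - 4u^2 + 11u - 2) / (u + 6)
Step 1: -u^2 * (u + 6) = -u^3 - 6u^2; subtract.
Step 2: 2u * (u + 6) = 2u^2 + 12u; subtract.
Step 3: -1 * (u + 6) = -u - 6; subtract.
Quotient: -u^2 + 2u - 1, Remainder: 4


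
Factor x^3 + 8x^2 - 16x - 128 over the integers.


Try integer roots (divisors of -128). x=4: p(4)=0.
Divide out (x - 4): quotient is x^2 + 12x + 32.
Factor the quadratic: (x + 8)(x + 4)
Result: (x - 4)(x + 8)(x + 4)


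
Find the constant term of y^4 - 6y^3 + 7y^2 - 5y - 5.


Read off the constant term: -5


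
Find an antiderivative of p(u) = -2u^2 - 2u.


Reverse power rule on each term:
  ∫ -2u^2 du = -(2/3)u^3
  ∫ -2u du = -u^2
F(u) = -(2/3)u^3 - u^2 + C


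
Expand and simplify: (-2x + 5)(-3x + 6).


Distribute each term of the first polynomial:
  (-2x)(-3x + 6) = 6x^2 - 12x
  (5)(-3x + 6) = -15x + 30
Sum: 6x^2 - 27x + 30


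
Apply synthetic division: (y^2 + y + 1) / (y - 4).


Synthetic division with c = 4. Coefficients: 1, 1, 1
Bring down 1.
  1 * 4 = 4; 4 + 1 = 5
  5 * 4 = 20; 20 + 1 = 21
Quotient: y + 5, Remainder: 21


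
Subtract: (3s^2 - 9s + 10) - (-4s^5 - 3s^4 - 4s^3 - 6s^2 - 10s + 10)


Distribute the minus sign:
  (3s^2 - 9s + 10)
- (-4s^5 - 3s^4 - 4s^3 - 6s^2 - 10s + 10)
Negate second polynomial: 4s^5 + 3s^4 + 4s^3 + 6s^2 + 10s - 10
Add: 4s^5 + 3s^4 + 4s^3 + 9s^2 + s


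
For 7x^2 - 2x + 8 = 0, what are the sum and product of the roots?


For ax^2+bx+c=0: sum = -b/a, product = c/a.
a=7, b=-2, c=8
Sum = -(-2)/7 = 2/7
Product = (8)/7 = 8/7


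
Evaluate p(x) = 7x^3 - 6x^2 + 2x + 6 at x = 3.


Using direct substitution:
  7 * (3)^3 = 189
  -6 * (3)^2 = -54
  2 * (3)^1 = 6
  constant: 6
Sum = 189 - 54 + 6 + 6 = 147


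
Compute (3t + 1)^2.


Expand (3t + 1)^2 by repeated multiplication:
= 9t^2 + 6t + 1


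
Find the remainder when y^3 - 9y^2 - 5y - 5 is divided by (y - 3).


By the Remainder Theorem, the remainder equals p(3):
  1*(3)^3 = 27
  -9*(3)^2 = -81
  -5*(3)^1 = -15
  constant: -5
Sum: 27 - 81 - 15 - 5 = -74


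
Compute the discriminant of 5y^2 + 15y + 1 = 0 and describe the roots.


D = b^2 - 4ac = (15)^2 - 4(5)(1) = 225 - 20 = 205
Since D > 0: two distinct irrational roots


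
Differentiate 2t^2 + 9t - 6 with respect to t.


Apply the power rule term by term:
  d/dt(2t^2) = 4t
  d/dt(9t) = 9
  d/dt(-6) = 0
p'(t) = 4t + 9


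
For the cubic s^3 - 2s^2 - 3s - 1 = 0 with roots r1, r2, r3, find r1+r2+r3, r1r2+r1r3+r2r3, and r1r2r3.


Monic cubic s^3+bs^2+cs+d=0: sum=-b, pairwise sum=c, product=-d.
b=-2, c=-3, d=-1
r1+r2+r3 = 2
r1r2+r1r3+r2r3 = -3
r1r2r3 = 1


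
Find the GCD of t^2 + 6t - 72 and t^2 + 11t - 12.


Factor each:
  t^2 + 6t - 72 = (t + 12)(t - 6)
  t^2 + 11t - 12 = (t + 12)(t - 1)
Common monic factor: t + 12


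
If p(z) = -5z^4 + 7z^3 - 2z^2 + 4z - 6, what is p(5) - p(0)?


p(5) = -2286
p(0) = -6
p(5) - p(0) = -2286 + 6 = -2280


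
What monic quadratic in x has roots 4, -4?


p(x) = (x - 4)(x + 4)
Expand: x^2 - 16


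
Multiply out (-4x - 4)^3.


Expand (-4x - 4)^3 by repeated multiplication:
  (-4x - 4)^2 = 16x^2 + 32x + 16
= -64x^3 - 192x^2 - 192x - 64


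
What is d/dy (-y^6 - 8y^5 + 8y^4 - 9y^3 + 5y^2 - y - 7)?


Apply the power rule term by term:
  d/dy(-y^6) = -6y^5
  d/dy(-8y^5) = -40y^4
  d/dy(8y^4) = 32y^3
  d/dy(-9y^3) = -27y^2
  d/dy(5y^2) = 10y
  d/dy(-y) = -1
  d/dy(-7) = 0
p'(y) = -6y^5 - 40y^4 + 32y^3 - 27y^2 + 10y - 1


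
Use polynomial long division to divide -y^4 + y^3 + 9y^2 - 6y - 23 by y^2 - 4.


(-y^4 + y^3 + 9y^2 - 6y - 23) / (y^2 - 4)
Step 1: -y^2 * (y^2 - 4) = -y^4 + 4y^2; subtract.
Step 2: y * (y^2 - 4) = y^3 - 4y; subtract.
Step 3: 5 * (y^2 - 4) = 5y^2 - 20; subtract.
Quotient: -y^2 + y + 5, Remainder: -2y - 3


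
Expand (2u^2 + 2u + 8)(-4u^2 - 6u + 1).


Distribute each term of the first polynomial:
  (2u^2)(-4u^2 - 6u + 1) = -8u^4 - 12u^3 + 2u^2
  (2u)(-4u^2 - 6u + 1) = -8u^3 - 12u^2 + 2u
  (8)(-4u^2 - 6u + 1) = -32u^2 - 48u + 8
Sum: -8u^4 - 20u^3 - 42u^2 - 46u + 8


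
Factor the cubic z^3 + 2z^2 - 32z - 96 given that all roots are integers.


Try integer roots (divisors of -96). z=-4: p(-4)=0.
Divide out (z + 4): quotient is z^2 - 2z - 24.
Factor the quadratic: (z + 4)(z - 6)
Result: (z + 4)(z + 4)(z - 6)


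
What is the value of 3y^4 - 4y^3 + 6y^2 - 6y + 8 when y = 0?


Using direct substitution:
  3 * (0)^4 = 0
  -4 * (0)^3 = 0
  6 * (0)^2 = 0
  -6 * (0)^1 = 0
  constant: 8
Sum = 0 + 0 + 0 + 0 + 8 = 8


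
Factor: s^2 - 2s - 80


Roots satisfy r1 + r2 = -b/a = 2 and r1*r2 = c/a = -80.
So r1 = -8, r2 = 10.
s^2 - 2s - 80 = (s - r1)(s - r2) = (s + 8)(s - 10)


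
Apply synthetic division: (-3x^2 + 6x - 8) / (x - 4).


Synthetic division with c = 4. Coefficients: -3, 6, -8
Bring down -3.
  -3 * 4 = -12; -12 + 6 = -6
  -6 * 4 = -24; -24 - 8 = -32
Quotient: -3x - 6, Remainder: -32


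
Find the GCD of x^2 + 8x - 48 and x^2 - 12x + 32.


Factor each:
  x^2 + 8x - 48 = (x - 4)(x + 12)
  x^2 - 12x + 32 = (x - 4)(x - 8)
Common monic factor: x - 4


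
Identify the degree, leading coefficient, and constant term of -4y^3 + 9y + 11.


Highest power of y is 3, with coefficient -4. Constant term is 11.
Degree = 3, leading coefficient = -4, constant term = 11


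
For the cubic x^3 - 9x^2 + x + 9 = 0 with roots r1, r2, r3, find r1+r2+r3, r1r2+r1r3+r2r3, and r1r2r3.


Monic cubic x^3+bx^2+cx+d=0: sum=-b, pairwise sum=c, product=-d.
b=-9, c=1, d=9
r1+r2+r3 = 9
r1r2+r1r3+r2r3 = 1
r1r2r3 = -9


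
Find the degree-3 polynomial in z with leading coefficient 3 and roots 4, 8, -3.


p(z) = 3(z - 4)(z - 8)(z + 3)
Expand: 3z^3 - 27z^2 - 12z + 288


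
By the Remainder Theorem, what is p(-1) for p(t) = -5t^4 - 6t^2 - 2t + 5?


By the Remainder Theorem, the remainder equals p(-1):
  -5*(-1)^4 = -5
  0*(-1)^3 = 0
  -6*(-1)^2 = -6
  -2*(-1)^1 = 2
  constant: 5
Sum: -5 + 0 - 6 + 2 + 5 = -4


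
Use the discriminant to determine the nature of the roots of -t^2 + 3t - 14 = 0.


D = b^2 - 4ac = (3)^2 - 4(-1)(-14) = 9 - 56 = -47
Since D < 0: two complex conjugate roots (no real roots)


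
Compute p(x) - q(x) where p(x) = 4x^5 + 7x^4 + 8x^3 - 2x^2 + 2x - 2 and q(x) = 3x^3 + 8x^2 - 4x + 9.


Distribute the minus sign:
  (4x^5 + 7x^4 + 8x^3 - 2x^2 + 2x - 2)
- (3x^3 + 8x^2 - 4x + 9)
Negate second polynomial: -3x^3 - 8x^2 + 4x - 9
Add: 4x^5 + 7x^4 + 5x^3 - 10x^2 + 6x - 11


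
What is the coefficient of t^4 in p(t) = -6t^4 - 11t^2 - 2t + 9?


Read off the coefficient of t^4: -6


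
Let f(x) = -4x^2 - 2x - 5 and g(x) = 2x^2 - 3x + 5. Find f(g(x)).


Substitute g(x) into f:
f(g(x)) = -4*(2x^2 - 3x + 5)^2 + (-2)*(2x^2 - 3x + 5) + (-5)
(2x^2 - 3x + 5)^2 = 4x^4 - 12x^3 + 29x^2 - 30x + 25
Expand and combine: -16x^4 + 48x^3 - 120x^2 + 126x - 115


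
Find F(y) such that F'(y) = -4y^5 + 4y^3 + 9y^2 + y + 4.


Reverse power rule on each term:
  ∫ -4y^5 dy = -(2/3)y^6
  ∫ 4y^3 dy = y^4
  ∫ 9y^2 dy = 3y^3
  ∫ y dy = (1/2)y^2
  ∫ 4 dy = 4y
F(y) = -(2/3)y^6 + y^4 + 3y^3 + (1/2)y^2 + 4y + C


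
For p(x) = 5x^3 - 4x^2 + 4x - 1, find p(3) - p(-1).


p(3) = 110
p(-1) = -14
p(3) - p(-1) = 110 + 14 = 124


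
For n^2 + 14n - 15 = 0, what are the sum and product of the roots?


For an^2+bn+c=0: sum = -b/a, product = c/a.
a=1, b=14, c=-15
Sum = -(14)/1 = -14
Product = (-15)/1 = -15


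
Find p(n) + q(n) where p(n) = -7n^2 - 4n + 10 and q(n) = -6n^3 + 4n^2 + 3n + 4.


Align terms by degree and add:
  -7n^2 - 4n + 10
  -6n^3 + 4n^2 + 3n + 4
= -6n^3 - 3n^2 - n + 14


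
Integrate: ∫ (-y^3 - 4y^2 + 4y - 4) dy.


Reverse power rule on each term:
  ∫ -y^3 dy = -(1/4)y^4
  ∫ -4y^2 dy = -(4/3)y^3
  ∫ 4y dy = 2y^2
  ∫ -4 dy = -4y
F(y) = -(1/4)y^4 - (4/3)y^3 + 2y^2 - 4y + C


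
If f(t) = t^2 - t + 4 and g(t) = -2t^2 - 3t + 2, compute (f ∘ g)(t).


Substitute g(t) into f:
f(g(t)) = 1*(-2t^2 - 3t + 2)^2 + (-1)*(-2t^2 - 3t + 2) + 4
(-2t^2 - 3t + 2)^2 = 4t^4 + 12t^3 + t^2 - 12t + 4
Expand and combine: 4t^4 + 12t^3 + 3t^2 - 9t + 6


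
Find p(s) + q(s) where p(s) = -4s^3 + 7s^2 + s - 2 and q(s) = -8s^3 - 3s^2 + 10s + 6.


Align terms by degree and add:
  -4s^3 + 7s^2 + s - 2
  -8s^3 - 3s^2 + 10s + 6
= -12s^3 + 4s^2 + 11s + 4


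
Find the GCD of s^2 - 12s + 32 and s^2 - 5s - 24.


Factor each:
  s^2 - 12s + 32 = (s - 8)(s - 4)
  s^2 - 5s - 24 = (s - 8)(s + 3)
Common monic factor: s - 8


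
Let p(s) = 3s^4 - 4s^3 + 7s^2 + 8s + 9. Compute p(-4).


Using direct substitution:
  3 * (-4)^4 = 768
  -4 * (-4)^3 = 256
  7 * (-4)^2 = 112
  8 * (-4)^1 = -32
  constant: 9
Sum = 768 + 256 + 112 - 32 + 9 = 1113


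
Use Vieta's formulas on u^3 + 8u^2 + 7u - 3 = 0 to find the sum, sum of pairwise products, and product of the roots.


Monic cubic u^3+bu^2+cu+d=0: sum=-b, pairwise sum=c, product=-d.
b=8, c=7, d=-3
r1+r2+r3 = -8
r1r2+r1r3+r2r3 = 7
r1r2r3 = 3


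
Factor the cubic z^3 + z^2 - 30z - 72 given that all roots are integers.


Try integer roots (divisors of -72). z=6: p(6)=0.
Divide out (z - 6): quotient is z^2 + 7z + 12.
Factor the quadratic: (z + 3)(z + 4)
Result: (z - 6)(z + 3)(z + 4)


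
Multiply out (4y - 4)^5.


Expand (4y - 4)^5 by repeated multiplication:
  (4y - 4)^2 = 16y^2 - 32y + 16
  (4y - 4)^3 = 64y^3 - 192y^2 + 192y - 64
  (4y - 4)^4 = 256y^4 - 1024y^3 + 1536y^2 - 1024y + 256
= 1024y^5 - 5120y^4 + 10240y^3 - 10240y^2 + 5120y - 1024


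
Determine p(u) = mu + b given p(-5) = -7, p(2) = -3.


p(u) = mu + b. Using p(-5)=-7, p(2)=-3:
m = (-7 + 3)/(-5 - 2) = -4/-7 = 4/7
b = -7 - m*(-5) = -7 + 20/7 = -29/7
p(u) = (4/7)u - (29/7)


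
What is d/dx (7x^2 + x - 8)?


Apply the power rule term by term:
  d/dx(7x^2) = 14x
  d/dx(x) = 1
  d/dx(-8) = 0
p'(x) = 14x + 1


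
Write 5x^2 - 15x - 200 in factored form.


Roots satisfy r1 + r2 = -b/a = 3 and r1*r2 = c/a = -40.
So r1 = -5, r2 = 8.
5x^2 - 15x - 200 = 5(x - r1)(x - r2) = 5(x + 5)(x - 8)


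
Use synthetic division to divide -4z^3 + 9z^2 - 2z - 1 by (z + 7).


Synthetic division with c = -7. Coefficients: -4, 9, -2, -1
Bring down -4.
  -4 * -7 = 28; 28 + 9 = 37
  37 * -7 = -259; -259 - 2 = -261
  -261 * -7 = 1827; 1827 - 1 = 1826
Quotient: -4z^2 + 37z - 261, Remainder: 1826


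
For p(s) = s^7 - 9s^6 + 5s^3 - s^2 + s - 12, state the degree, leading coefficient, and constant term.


Highest power of s is 7, with coefficient 1. Constant term is -12.
Degree = 7, leading coefficient = 1, constant term = -12


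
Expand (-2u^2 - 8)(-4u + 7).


Distribute each term of the first polynomial:
  (-2u^2)(-4u + 7) = 8u^3 - 14u^2
  (-8)(-4u + 7) = 32u - 56
Sum: 8u^3 - 14u^2 + 32u - 56


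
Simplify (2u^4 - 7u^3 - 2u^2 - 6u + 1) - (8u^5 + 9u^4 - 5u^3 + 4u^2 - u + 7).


Distribute the minus sign:
  (2u^4 - 7u^3 - 2u^2 - 6u + 1)
- (8u^5 + 9u^4 - 5u^3 + 4u^2 - u + 7)
Negate second polynomial: -8u^5 - 9u^4 + 5u^3 - 4u^2 + u - 7
Add: -8u^5 - 7u^4 - 2u^3 - 6u^2 - 5u - 6


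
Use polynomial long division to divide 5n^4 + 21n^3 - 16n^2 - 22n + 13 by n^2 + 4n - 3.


(5n^4 + 21n^3 - 16n^2 - 22n + 13) / (n^2 + 4n - 3)
Step 1: 5n^2 * (n^2 + 4n - 3) = 5n^4 + 20n^3 - 15n^2; subtract.
Step 2: n * (n^2 + 4n - 3) = n^3 + 4n^2 - 3n; subtract.
Step 3: -5 * (n^2 + 4n - 3) = -5n^2 - 20n + 15; subtract.
Quotient: 5n^2 + n - 5, Remainder: n - 2


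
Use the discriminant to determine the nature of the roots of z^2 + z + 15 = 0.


D = b^2 - 4ac = (1)^2 - 4(1)(15) = 1 - 60 = -59
Since D < 0: two complex conjugate roots (no real roots)


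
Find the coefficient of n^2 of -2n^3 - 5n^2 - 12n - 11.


Read off the coefficient of n^2: -5


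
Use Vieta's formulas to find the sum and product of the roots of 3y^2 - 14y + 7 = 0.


For ay^2+by+c=0: sum = -b/a, product = c/a.
a=3, b=-14, c=7
Sum = -(-14)/3 = 14/3
Product = (7)/3 = 7/3


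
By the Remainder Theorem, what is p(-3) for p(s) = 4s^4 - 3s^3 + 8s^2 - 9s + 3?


By the Remainder Theorem, the remainder equals p(-3):
  4*(-3)^4 = 324
  -3*(-3)^3 = 81
  8*(-3)^2 = 72
  -9*(-3)^1 = 27
  constant: 3
Sum: 324 + 81 + 72 + 27 + 3 = 507


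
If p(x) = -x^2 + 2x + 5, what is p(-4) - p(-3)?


p(-4) = -19
p(-3) = -10
p(-4) - p(-3) = -19 + 10 = -9


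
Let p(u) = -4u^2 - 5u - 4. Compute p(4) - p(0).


p(4) = -88
p(0) = -4
p(4) - p(0) = -88 + 4 = -84


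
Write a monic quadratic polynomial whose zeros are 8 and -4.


p(z) = (z - 8)(z + 4)
Expand: z^2 - 4z - 32


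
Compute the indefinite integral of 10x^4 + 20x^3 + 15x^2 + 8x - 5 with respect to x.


Reverse power rule on each term:
  ∫ 10x^4 dx = 2x^5
  ∫ 20x^3 dx = 5x^4
  ∫ 15x^2 dx = 5x^3
  ∫ 8x dx = 4x^2
  ∫ -5 dx = -5x
F(x) = 2x^5 + 5x^4 + 5x^3 + 4x^2 - 5x + C


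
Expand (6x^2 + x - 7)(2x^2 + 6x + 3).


Distribute each term of the first polynomial:
  (6x^2)(2x^2 + 6x + 3) = 12x^4 + 36x^3 + 18x^2
  (x)(2x^2 + 6x + 3) = 2x^3 + 6x^2 + 3x
  (-7)(2x^2 + 6x + 3) = -14x^2 - 42x - 21
Sum: 12x^4 + 38x^3 + 10x^2 - 39x - 21


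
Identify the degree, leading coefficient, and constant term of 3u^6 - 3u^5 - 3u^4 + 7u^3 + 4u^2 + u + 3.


Highest power of u is 6, with coefficient 3. Constant term is 3.
Degree = 6, leading coefficient = 3, constant term = 3


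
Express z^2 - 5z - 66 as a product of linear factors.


Roots satisfy r1 + r2 = -b/a = 5 and r1*r2 = c/a = -66.
So r1 = 11, r2 = -6.
z^2 - 5z - 66 = (z - r1)(z - r2) = (z - 11)(z + 6)


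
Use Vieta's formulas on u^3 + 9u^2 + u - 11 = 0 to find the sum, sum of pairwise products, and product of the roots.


Monic cubic u^3+bu^2+cu+d=0: sum=-b, pairwise sum=c, product=-d.
b=9, c=1, d=-11
r1+r2+r3 = -9
r1r2+r1r3+r2r3 = 1
r1r2r3 = 11


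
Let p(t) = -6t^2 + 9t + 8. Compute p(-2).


Using direct substitution:
  -6 * (-2)^2 = -24
  9 * (-2)^1 = -18
  constant: 8
Sum = -24 - 18 + 8 = -34


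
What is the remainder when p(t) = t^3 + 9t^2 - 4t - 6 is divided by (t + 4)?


By the Remainder Theorem, the remainder equals p(-4):
  1*(-4)^3 = -64
  9*(-4)^2 = 144
  -4*(-4)^1 = 16
  constant: -6
Sum: -64 + 144 + 16 - 6 = 90
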